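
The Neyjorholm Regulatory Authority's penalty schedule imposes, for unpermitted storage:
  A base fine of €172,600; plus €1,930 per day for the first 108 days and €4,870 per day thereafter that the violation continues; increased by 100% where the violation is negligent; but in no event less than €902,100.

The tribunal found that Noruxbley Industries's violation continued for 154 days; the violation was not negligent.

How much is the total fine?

€902,100

First 108 days: 108 × €1,930 = €208,440
Remaining days: (154 − 108) × €4,870 = €224,020
Per-day component: €208,440 + €224,020 = €432,460
Base plus per-day: €172,600 + €432,460 = €605,060
The violation was not negligent: no 100% increase.
Minimum €902,100: €605,060 is below the minimum → €902,100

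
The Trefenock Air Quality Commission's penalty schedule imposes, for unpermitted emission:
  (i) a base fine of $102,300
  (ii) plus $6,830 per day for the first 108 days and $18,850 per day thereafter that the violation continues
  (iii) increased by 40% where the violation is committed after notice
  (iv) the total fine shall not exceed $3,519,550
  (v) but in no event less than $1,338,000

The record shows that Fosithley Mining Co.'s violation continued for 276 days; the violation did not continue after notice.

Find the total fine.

First 108 days: 108 × $6,830 = $737,640
Remaining days: (276 − 108) × $18,850 = $3,166,800
Per-day component: $737,640 + $3,166,800 = $3,904,440
Base plus per-day: $102,300 + $3,904,440 = $4,006,740
The violation did not continue after notice: no 40% increase.
Cap at $3,519,550: $4,006,740 exceeds the cap → $3,519,550
Minimum $1,338,000: $3,519,550 meets the minimum, no increase.

$3,519,550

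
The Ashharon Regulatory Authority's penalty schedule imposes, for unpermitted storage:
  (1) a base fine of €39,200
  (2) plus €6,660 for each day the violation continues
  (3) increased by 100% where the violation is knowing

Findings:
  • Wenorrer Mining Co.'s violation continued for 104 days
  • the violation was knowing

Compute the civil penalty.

Per-day component: 104 × €6,660 = €692,640
Base plus per-day: €39,200 + €692,640 = €731,840
Enhancement: 100% of €731,840 = €731,840
Enhanced fine: €731,840 + €731,840 = €1,463,680

€1,463,680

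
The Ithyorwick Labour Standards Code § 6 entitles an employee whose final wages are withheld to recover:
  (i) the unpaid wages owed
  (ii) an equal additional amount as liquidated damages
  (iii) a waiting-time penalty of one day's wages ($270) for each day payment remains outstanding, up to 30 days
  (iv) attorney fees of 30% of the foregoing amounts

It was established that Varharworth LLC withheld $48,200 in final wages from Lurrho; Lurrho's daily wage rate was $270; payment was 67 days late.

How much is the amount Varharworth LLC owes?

$135,850

Liquidated damages (equal amount): $48,200
Penalty days: min(67, 30) = 30
Waiting-time penalty: 30 × $270 = $8,100
Subtotal: $48,200 + $48,200 + $8,100 = $104,500
Attorney fees: 30% of $104,500 = $31,350
Total award: $104,500 + $31,350 = $135,850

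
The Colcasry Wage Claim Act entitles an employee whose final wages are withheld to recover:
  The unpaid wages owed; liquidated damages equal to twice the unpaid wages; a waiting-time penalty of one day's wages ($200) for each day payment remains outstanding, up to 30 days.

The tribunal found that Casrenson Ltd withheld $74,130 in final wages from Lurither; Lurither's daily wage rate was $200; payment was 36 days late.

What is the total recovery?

$228,390

Doubled: 2 × $74,130 = $148,260
Penalty days: min(36, 30) = 30
Waiting-time penalty: 30 × $200 = $6,000
Total award: $74,130 + $148,260 + $6,000 = $228,390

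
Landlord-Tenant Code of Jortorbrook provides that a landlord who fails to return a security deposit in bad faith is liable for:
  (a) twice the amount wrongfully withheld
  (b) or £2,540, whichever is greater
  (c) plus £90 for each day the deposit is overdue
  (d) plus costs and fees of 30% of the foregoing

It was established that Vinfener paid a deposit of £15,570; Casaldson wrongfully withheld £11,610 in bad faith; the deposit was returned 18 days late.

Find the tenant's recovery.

£32,292

Doubled: 2 × £11,610 = £23,220
Minimum £2,540: £23,220 meets the minimum, no increase.
Late-return penalty: 18 × £90 = £1,620
Damages plus late penalty: £23,220 + £1,620 = £24,840
Costs and fees: 30% of £24,840 = £7,452
Total recovery: £24,840 + £7,452 = £32,292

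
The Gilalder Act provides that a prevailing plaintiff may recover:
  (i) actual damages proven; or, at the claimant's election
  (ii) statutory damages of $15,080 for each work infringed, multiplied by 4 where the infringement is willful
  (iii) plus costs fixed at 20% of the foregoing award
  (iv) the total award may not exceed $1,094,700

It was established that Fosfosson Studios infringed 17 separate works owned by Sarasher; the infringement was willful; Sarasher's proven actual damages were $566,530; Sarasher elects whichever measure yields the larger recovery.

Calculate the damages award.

$1,094,700

Statutory damages: 17 × $15,080 = $256,360
Multiplied by 4: 4 × $256,360 = $1,025,440
Greater of actual damages ($566,530) or enhanced statutory damages ($1,025,440): $1,025,440
Costs: 20% of $1,025,440 = $205,088
Award plus costs: $1,025,440 + $205,088 = $1,230,528
Cap at $1,094,700: $1,230,528 exceeds the cap → $1,094,700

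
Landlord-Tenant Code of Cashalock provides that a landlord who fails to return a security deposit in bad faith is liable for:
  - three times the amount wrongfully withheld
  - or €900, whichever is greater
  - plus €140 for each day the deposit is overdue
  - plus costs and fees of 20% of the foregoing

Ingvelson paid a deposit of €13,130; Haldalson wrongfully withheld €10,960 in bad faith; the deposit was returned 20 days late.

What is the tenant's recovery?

€42,816

Trebled: 3 × €10,960 = €32,880
Minimum €900: €32,880 meets the minimum, no increase.
Late-return penalty: 20 × €140 = €2,800
Damages plus late penalty: €32,880 + €2,800 = €35,680
Costs and fees: 20% of €35,680 = €7,136
Total recovery: €35,680 + €7,136 = €42,816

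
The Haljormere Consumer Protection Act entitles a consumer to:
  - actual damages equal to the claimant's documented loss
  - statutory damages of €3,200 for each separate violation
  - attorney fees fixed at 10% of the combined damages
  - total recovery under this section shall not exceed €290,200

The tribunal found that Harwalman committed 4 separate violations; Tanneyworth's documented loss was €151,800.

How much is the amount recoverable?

Statutory damages: 4 × €3,200 = €12,800
Combined damages: €151,800 + €12,800 = €164,600
Attorney fees: 10% of €164,600 = €16,460
Total before cap: €164,600 + €16,460 = €181,060
Cap at €290,200: €181,060 is within the cap, no reduction.

€181,060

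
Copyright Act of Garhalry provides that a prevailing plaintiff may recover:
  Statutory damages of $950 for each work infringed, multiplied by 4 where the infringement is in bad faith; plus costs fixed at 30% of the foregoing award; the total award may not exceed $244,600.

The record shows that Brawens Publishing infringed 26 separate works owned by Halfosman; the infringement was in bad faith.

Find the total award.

Award: $128,440

Statutory damages: 26 × $950 = $24,700
Multiplied by 4: 4 × $24,700 = $98,800
Costs: 30% of $98,800 = $29,640
Award plus costs: $98,800 + $29,640 = $128,440
Cap at $244,600: $128,440 is within the cap, no reduction.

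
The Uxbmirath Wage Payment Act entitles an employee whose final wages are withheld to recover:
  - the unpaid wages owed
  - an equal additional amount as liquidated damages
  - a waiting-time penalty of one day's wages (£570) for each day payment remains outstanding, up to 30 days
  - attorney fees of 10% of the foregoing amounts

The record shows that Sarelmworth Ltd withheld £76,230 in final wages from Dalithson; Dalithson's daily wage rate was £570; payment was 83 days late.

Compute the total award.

Liquidated damages (equal amount): £76,230
Penalty days: min(83, 30) = 30
Waiting-time penalty: 30 × £570 = £17,100
Subtotal: £76,230 + £76,230 + £17,100 = £169,560
Attorney fees: 10% of £169,560 = £16,956
Total award: £169,560 + £16,956 = £186,516

£186,516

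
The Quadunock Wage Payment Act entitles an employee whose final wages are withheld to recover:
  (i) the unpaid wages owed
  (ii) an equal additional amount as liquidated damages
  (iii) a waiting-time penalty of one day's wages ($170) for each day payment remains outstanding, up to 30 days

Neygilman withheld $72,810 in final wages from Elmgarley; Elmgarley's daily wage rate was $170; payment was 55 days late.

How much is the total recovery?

Liquidated damages (equal amount): $72,810
Penalty days: min(55, 30) = 30
Waiting-time penalty: 30 × $170 = $5,100
Total award: $72,810 + $72,810 + $5,100 = $150,720

Total award: $150,720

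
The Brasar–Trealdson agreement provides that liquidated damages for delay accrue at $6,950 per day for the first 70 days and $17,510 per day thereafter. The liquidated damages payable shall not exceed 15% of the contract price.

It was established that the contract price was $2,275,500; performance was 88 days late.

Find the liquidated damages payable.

First 70 days: 70 × $6,950 = $486,500
Remaining days: (88 − 70) × $17,510 = $315,180
Accrued per-day damages: $486,500 + $315,180 = $801,680
Cap: 15% of $2,275,500 = $341,325
Cap at $341,325: $801,680 exceeds the cap → $341,325

Liquidated damages: $341,325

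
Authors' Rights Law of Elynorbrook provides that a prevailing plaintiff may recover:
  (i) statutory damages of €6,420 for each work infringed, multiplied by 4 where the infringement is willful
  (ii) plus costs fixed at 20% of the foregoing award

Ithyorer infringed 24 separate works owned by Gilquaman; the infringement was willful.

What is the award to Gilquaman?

Statutory damages: 24 × €6,420 = €154,080
Multiplied by 4: 4 × €154,080 = €616,320
Costs: 20% of €616,320 = €123,264
Award plus costs: €616,320 + €123,264 = €739,584

€739,584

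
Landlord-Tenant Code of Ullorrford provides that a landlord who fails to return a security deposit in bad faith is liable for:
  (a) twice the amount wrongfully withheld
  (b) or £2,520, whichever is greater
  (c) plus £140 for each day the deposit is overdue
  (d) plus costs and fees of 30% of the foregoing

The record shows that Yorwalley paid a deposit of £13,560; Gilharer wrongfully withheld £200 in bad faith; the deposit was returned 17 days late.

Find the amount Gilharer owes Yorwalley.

£6,370

Doubled: 2 × £200 = £400
Minimum £2,520: £400 is below the minimum → £2,520
Late-return penalty: 17 × £140 = £2,380
Damages plus late penalty: £2,520 + £2,380 = £4,900
Costs and fees: 30% of £4,900 = £1,470
Total recovery: £4,900 + £1,470 = £6,370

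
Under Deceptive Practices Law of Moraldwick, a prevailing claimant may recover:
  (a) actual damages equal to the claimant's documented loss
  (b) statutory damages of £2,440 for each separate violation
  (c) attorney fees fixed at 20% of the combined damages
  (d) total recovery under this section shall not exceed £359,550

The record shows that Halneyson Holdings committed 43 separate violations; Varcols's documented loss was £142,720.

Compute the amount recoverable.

Total recovery: £297,168

Statutory damages: 43 × £2,440 = £104,920
Combined damages: £142,720 + £104,920 = £247,640
Attorney fees: 20% of £247,640 = £49,528
Total before cap: £247,640 + £49,528 = £297,168
Cap at £359,550: £297,168 is within the cap, no reduction.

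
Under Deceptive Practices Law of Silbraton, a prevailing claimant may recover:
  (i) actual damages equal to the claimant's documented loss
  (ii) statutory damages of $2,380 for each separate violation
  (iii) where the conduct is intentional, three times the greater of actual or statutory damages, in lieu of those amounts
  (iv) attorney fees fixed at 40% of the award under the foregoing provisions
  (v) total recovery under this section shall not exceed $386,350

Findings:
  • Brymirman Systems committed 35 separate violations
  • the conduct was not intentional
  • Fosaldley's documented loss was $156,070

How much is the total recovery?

$335,118

Statutory damages: 35 × $2,380 = $83,300
Conduct not intentional: the in-lieu enhancement does not apply.
Actual plus statutory damages: $156,070 + $83,300 = $239,370
Attorney fees: 40% of $239,370 = $95,748
Total before cap: $239,370 + $95,748 = $335,118
Cap at $386,350: $335,118 is within the cap, no reduction.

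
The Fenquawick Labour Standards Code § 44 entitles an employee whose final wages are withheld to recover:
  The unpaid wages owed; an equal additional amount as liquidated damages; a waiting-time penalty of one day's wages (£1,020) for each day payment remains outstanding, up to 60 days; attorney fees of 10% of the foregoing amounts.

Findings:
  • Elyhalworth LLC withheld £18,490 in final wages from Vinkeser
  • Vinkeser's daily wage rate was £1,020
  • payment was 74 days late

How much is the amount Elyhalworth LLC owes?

£107,998

Liquidated damages (equal amount): £18,490
Penalty days: min(74, 60) = 60
Waiting-time penalty: 60 × £1,020 = £61,200
Subtotal: £18,490 + £18,490 + £61,200 = £98,180
Attorney fees: 10% of £98,180 = £9,818
Total award: £98,180 + £9,818 = £107,998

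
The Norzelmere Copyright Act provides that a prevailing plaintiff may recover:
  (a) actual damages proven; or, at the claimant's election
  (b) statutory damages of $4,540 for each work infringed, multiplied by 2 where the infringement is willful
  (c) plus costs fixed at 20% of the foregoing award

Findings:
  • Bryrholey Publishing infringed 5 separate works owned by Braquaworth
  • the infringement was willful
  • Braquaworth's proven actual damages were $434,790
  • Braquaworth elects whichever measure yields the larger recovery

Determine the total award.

$521,748

Statutory damages: 5 × $4,540 = $22,700
Doubled: 2 × $22,700 = $45,400
Greater of actual damages ($434,790) or enhanced statutory damages ($45,400): $434,790
Costs: 20% of $434,790 = $86,958
Award plus costs: $434,790 + $86,958 = $521,748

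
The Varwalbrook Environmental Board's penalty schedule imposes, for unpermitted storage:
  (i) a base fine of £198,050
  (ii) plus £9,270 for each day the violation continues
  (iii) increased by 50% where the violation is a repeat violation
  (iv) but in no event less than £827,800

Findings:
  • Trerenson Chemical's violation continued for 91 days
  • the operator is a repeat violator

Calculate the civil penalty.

Per-day component: 91 × £9,270 = £843,570
Base plus per-day: £198,050 + £843,570 = £1,041,620
Enhancement: 50% of £1,041,620 = £520,810
Enhanced fine: £1,041,620 + £520,810 = £1,562,430
Minimum £827,800: £1,562,430 meets the minimum, no increase.

£1,562,430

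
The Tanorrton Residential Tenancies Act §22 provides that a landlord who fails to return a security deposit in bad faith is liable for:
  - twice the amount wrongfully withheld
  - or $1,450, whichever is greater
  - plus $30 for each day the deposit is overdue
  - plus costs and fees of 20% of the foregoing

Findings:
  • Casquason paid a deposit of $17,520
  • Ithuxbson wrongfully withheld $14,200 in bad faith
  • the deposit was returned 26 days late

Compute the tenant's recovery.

Doubled: 2 × $14,200 = $28,400
Minimum $1,450: $28,400 meets the minimum, no increase.
Late-return penalty: 26 × $30 = $780
Damages plus late penalty: $28,400 + $780 = $29,180
Costs and fees: 20% of $29,180 = $5,836
Total recovery: $29,180 + $5,836 = $35,016

$35,016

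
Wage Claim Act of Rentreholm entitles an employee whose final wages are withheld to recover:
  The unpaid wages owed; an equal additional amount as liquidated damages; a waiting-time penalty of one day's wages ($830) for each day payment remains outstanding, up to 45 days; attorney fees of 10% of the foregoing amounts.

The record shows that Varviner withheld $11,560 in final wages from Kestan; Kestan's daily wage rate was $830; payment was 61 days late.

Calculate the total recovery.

$66,517

Liquidated damages (equal amount): $11,560
Penalty days: min(61, 45) = 45
Waiting-time penalty: 45 × $830 = $37,350
Subtotal: $11,560 + $11,560 + $37,350 = $60,470
Attorney fees: 10% of $60,470 = $6,047
Total award: $60,470 + $6,047 = $66,517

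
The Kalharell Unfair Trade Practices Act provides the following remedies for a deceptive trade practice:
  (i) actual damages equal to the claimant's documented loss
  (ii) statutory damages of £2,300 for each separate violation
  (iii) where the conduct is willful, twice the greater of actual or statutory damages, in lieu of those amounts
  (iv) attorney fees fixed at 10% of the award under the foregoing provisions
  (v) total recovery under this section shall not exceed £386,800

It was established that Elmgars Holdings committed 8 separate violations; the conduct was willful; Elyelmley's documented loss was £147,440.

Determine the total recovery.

£324,368

Statutory damages: 8 × £2,300 = £18,400
Greater of actual damages (£147,440) or statutory damages (£18,400): £147,440
Doubled: 2 × £147,440 = £294,880
Attorney fees: 10% of £294,880 = £29,488
Total before cap: £294,880 + £29,488 = £324,368
Cap at £386,800: £324,368 is within the cap, no reduction.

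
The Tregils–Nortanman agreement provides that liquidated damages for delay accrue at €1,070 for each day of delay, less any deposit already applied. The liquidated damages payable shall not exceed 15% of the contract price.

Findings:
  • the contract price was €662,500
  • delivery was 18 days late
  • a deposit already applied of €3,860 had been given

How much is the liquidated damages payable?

Per-day damages: 18 × €1,070 = €19,260
Less deposit already applied: €19,260 − €3,860 = €15,400
Cap: 15% of €662,500 = €99,375
Cap at €99,375: €15,400 is within the cap, no reduction.

€15,400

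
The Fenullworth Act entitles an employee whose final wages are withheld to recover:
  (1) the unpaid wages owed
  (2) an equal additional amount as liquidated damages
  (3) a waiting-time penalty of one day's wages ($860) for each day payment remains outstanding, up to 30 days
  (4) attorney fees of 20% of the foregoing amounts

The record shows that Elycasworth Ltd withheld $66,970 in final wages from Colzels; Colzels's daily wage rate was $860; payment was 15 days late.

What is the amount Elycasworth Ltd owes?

Liquidated damages (equal amount): $66,970
Penalty days: min(15, 30) = 15
Waiting-time penalty: 15 × $860 = $12,900
Subtotal: $66,970 + $66,970 + $12,900 = $146,840
Attorney fees: 20% of $146,840 = $29,368
Total award: $146,840 + $29,368 = $176,208

$176,208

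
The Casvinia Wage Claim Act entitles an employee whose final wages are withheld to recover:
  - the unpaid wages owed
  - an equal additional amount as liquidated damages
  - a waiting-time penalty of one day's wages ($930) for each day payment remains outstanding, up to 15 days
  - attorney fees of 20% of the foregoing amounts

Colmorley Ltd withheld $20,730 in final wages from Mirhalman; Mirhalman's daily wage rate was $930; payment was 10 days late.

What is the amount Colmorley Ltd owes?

$60,912

Liquidated damages (equal amount): $20,730
Penalty days: min(10, 15) = 10
Waiting-time penalty: 10 × $930 = $9,300
Subtotal: $20,730 + $20,730 + $9,300 = $50,760
Attorney fees: 20% of $50,760 = $10,152
Total award: $50,760 + $10,152 = $60,912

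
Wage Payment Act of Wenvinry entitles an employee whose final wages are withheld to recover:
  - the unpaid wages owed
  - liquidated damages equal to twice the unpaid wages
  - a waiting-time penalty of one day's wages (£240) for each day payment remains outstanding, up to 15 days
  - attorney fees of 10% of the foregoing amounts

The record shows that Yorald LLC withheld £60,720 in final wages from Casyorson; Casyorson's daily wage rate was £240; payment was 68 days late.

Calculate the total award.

£204,336

Doubled: 2 × £60,720 = £121,440
Penalty days: min(68, 15) = 15
Waiting-time penalty: 15 × £240 = £3,600
Subtotal: £60,720 + £121,440 + £3,600 = £185,760
Attorney fees: 10% of £185,760 = £18,576
Total award: £185,760 + £18,576 = £204,336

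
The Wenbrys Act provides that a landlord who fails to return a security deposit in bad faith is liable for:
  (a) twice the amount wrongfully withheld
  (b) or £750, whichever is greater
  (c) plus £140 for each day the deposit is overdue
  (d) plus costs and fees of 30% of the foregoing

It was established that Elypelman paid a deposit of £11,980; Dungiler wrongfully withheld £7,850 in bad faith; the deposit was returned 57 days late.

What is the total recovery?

£30,784

Doubled: 2 × £7,850 = £15,700
Minimum £750: £15,700 meets the minimum, no increase.
Late-return penalty: 57 × £140 = £7,980
Damages plus late penalty: £15,700 + £7,980 = £23,680
Costs and fees: 30% of £23,680 = £7,104
Total recovery: £23,680 + £7,104 = £30,784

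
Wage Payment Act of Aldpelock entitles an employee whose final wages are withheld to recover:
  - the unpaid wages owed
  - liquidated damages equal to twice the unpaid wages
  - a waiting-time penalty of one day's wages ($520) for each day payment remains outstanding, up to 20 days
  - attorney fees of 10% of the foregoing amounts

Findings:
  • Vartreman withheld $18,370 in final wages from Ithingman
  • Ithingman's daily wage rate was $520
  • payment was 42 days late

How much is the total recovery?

Doubled: 2 × $18,370 = $36,740
Penalty days: min(42, 20) = 20
Waiting-time penalty: 20 × $520 = $10,400
Subtotal: $18,370 + $36,740 + $10,400 = $65,510
Attorney fees: 10% of $65,510 = $6,551
Total award: $65,510 + $6,551 = $72,061

$72,061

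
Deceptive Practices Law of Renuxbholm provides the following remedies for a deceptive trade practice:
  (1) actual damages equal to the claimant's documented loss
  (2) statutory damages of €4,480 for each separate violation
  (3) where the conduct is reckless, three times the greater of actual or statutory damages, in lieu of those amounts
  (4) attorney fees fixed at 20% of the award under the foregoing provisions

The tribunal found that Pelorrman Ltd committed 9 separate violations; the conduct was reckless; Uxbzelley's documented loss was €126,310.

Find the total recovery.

Total recovery: €454,716

Statutory damages: 9 × €4,480 = €40,320
Greater of actual damages (€126,310) or statutory damages (€40,320): €126,310
Trebled: 3 × €126,310 = €378,930
Attorney fees: 20% of €378,930 = €75,786
Total recovery: €378,930 + €75,786 = €454,716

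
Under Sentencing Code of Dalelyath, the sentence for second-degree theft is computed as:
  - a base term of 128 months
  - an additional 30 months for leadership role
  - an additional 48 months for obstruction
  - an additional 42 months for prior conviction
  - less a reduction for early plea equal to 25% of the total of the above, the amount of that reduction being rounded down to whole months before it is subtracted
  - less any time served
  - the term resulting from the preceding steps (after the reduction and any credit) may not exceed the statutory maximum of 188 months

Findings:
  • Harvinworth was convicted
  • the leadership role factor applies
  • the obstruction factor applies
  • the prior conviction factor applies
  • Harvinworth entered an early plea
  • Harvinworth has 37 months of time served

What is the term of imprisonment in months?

Leadership role enhancement: +30 months
Obstruction enhancement: +48 months
Prior conviction enhancement: +42 months
Adjusted term: 128 months + 30 months + 48 months + 42 months = 248 months
Early plea reduction: 25% of 248 months = 62 months (rounded down)
After reduction: 248 − 62 = 186 months
Less time served: 186 months − 37 months = 149 months
Cap at 188 months: 149 months is within the cap, no reduction.

149 months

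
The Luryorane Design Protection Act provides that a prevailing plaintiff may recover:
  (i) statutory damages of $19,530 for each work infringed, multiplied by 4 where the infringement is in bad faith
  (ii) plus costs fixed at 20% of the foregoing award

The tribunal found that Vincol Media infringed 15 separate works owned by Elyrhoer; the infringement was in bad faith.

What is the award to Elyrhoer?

Statutory damages: 15 × $19,530 = $292,950
Multiplied by 4: 4 × $292,950 = $1,171,800
Costs: 20% of $1,171,800 = $234,360
Award plus costs: $1,171,800 + $234,360 = $1,406,160

$1,406,160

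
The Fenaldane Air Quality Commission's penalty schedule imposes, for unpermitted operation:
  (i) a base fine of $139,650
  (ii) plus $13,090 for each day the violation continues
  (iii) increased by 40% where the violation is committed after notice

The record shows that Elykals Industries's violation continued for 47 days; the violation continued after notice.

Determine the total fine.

Per-day component: 47 × $13,090 = $615,230
Base plus per-day: $139,650 + $615,230 = $754,880
Enhancement: 40% of $754,880 = $301,952
Enhanced fine: $754,880 + $301,952 = $1,056,832

$1,056,832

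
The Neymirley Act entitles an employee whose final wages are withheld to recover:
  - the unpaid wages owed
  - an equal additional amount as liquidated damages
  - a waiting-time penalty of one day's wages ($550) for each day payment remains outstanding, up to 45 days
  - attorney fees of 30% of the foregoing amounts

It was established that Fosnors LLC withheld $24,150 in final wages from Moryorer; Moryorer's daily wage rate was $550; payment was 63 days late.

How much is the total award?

Liquidated damages (equal amount): $24,150
Penalty days: min(63, 45) = 45
Waiting-time penalty: 45 × $550 = $24,750
Subtotal: $24,150 + $24,150 + $24,750 = $73,050
Attorney fees: 30% of $73,050 = $21,915
Total award: $73,050 + $21,915 = $94,965

$94,965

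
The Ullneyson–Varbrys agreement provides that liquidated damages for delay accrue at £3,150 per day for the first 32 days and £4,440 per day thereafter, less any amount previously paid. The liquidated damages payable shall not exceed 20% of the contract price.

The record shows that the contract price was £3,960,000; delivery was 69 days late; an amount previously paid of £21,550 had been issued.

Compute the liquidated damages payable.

First 32 days: 32 × £3,150 = £100,800
Remaining days: (69 − 32) × £4,440 = £164,280
Accrued per-day damages: £100,800 + £164,280 = £265,080
Less amount previously paid: £265,080 − £21,550 = £243,530
Cap: 20% of £3,960,000 = £792,000
Cap at £792,000: £243,530 is within the cap, no reduction.

£243,530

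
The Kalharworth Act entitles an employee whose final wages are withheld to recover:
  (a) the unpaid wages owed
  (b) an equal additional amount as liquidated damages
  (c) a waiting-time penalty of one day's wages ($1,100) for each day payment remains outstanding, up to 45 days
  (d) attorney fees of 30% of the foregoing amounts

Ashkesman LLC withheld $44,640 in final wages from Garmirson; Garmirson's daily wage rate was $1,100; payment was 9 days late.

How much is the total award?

$128,934

Liquidated damages (equal amount): $44,640
Penalty days: min(9, 45) = 9
Waiting-time penalty: 9 × $1,100 = $9,900
Subtotal: $44,640 + $44,640 + $9,900 = $99,180
Attorney fees: 30% of $99,180 = $29,754
Total award: $99,180 + $29,754 = $128,934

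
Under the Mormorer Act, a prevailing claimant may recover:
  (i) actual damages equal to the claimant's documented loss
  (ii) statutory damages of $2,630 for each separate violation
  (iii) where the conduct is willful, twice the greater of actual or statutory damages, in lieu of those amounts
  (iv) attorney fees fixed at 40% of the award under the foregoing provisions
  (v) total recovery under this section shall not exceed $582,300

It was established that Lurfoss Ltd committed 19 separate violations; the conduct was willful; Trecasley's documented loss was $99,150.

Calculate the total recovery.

Total recovery: $277,620

Statutory damages: 19 × $2,630 = $49,970
Greater of actual damages ($99,150) or statutory damages ($49,970): $99,150
Doubled: 2 × $99,150 = $198,300
Attorney fees: 40% of $198,300 = $79,320
Total before cap: $198,300 + $79,320 = $277,620
Cap at $582,300: $277,620 is within the cap, no reduction.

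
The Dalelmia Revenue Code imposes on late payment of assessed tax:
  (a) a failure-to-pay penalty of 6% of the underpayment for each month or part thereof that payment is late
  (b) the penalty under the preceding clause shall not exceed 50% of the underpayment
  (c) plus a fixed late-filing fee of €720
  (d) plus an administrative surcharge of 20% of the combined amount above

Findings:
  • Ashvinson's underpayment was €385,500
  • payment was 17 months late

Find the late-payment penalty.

Accrued rate: 6% × 17 = 102%, capped at 50% → 50%
Failure-to-pay penalty: 50% of €385,500 = €192,750
Penalty before surcharge: €192,750 + €720 = €193,470
Administrative surcharge: 20% of €193,470 = €38,694
Total penalty: €193,470 + €38,694 = €232,164

€232,164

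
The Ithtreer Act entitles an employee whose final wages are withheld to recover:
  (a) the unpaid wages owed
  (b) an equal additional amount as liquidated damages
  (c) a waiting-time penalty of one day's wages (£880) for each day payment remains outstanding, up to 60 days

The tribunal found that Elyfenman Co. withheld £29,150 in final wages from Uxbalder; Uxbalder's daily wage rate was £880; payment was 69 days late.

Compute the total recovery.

£111,100

Liquidated damages (equal amount): £29,150
Penalty days: min(69, 60) = 60
Waiting-time penalty: 60 × £880 = £52,800
Total award: £29,150 + £29,150 + £52,800 = £111,100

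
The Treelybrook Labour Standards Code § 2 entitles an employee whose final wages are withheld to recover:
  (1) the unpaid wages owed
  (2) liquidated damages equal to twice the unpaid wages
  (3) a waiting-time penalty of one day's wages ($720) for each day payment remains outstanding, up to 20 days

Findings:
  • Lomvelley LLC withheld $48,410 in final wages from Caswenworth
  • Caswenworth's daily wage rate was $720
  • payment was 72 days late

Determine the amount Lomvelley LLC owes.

Doubled: 2 × $48,410 = $96,820
Penalty days: min(72, 20) = 20
Waiting-time penalty: 20 × $720 = $14,400
Total award: $48,410 + $96,820 + $14,400 = $159,630

$159,630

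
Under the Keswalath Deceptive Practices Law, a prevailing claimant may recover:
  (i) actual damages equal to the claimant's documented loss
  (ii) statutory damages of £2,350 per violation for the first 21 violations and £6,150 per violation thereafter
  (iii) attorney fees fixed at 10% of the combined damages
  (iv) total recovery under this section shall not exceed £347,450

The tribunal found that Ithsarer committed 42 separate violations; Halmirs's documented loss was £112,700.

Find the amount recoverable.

First 21 violations: 21 × £2,350 = £49,350
Remaining violations: (42 − 21) × £6,150 = £129,150
Statutory damages: £49,350 + £129,150 = £178,500
Combined damages: £112,700 + £178,500 = £291,200
Attorney fees: 10% of £291,200 = £29,120
Total before cap: £291,200 + £29,120 = £320,320
Cap at £347,450: £320,320 is within the cap, no reduction.

£320,320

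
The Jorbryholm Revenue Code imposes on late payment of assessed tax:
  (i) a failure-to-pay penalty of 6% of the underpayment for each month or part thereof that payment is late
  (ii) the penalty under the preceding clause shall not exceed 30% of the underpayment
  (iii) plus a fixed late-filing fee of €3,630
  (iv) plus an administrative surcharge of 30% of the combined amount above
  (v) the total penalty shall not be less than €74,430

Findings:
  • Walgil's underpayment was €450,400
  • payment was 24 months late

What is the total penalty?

Accrued rate: 6% × 24 = 144%, capped at 30% → 30%
Failure-to-pay penalty: 30% of €450,400 = €135,120
Penalty before surcharge: €135,120 + €3,630 = €138,750
Administrative surcharge: 30% of €138,750 = €41,625
Total penalty: €138,750 + €41,625 = €180,375
Minimum €74,430: €180,375 meets the minimum, no increase.

€180,375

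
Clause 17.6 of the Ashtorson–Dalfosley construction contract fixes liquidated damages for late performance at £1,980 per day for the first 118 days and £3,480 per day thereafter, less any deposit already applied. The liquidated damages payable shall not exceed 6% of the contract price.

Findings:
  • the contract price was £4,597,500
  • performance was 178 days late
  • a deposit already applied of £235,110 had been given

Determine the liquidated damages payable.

First 118 days: 118 × £1,980 = £233,640
Remaining days: (178 − 118) × £3,480 = £208,800
Accrued per-day damages: £233,640 + £208,800 = £442,440
Less deposit already applied: £442,440 − £235,110 = £207,330
Cap: 6% of £4,597,500 = £275,850
Cap at £275,850: £207,330 is within the cap, no reduction.

Liquidated damages: £207,330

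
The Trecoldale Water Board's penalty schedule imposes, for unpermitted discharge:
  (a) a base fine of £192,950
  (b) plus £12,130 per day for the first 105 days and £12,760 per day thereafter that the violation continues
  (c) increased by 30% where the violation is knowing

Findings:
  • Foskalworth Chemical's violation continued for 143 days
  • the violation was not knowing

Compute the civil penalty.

£1,951,480

First 105 days: 105 × £12,130 = £1,273,650
Remaining days: (143 − 105) × £12,760 = £484,880
Per-day component: £1,273,650 + £484,880 = £1,758,530
Base plus per-day: £192,950 + £1,758,530 = £1,951,480
The violation was not knowing: no 30% increase.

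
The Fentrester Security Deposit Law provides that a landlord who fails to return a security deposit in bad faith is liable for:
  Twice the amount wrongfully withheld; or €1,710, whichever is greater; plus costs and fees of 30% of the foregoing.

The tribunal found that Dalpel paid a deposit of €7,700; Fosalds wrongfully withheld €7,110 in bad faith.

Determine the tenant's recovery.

Doubled: 2 × €7,110 = €14,220
Minimum €1,710: €14,220 meets the minimum, no increase.
Costs and fees: 30% of €14,220 = €4,266
Total recovery: €14,220 + €4,266 = €18,486

Recovery: €18,486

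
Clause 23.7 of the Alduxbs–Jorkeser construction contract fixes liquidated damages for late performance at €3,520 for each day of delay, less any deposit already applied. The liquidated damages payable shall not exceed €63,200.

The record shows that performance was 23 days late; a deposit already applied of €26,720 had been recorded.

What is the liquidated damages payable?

€54,240

Per-day damages: 23 × €3,520 = €80,960
Less deposit already applied: €80,960 − €26,720 = €54,240
Cap at €63,200: €54,240 is within the cap, no reduction.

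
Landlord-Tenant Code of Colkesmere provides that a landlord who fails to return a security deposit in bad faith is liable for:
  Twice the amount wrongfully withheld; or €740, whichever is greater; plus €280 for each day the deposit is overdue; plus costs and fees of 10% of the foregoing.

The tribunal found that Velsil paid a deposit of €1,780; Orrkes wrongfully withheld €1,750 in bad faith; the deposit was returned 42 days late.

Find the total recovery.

€16,786

Doubled: 2 × €1,750 = €3,500
Minimum €740: €3,500 meets the minimum, no increase.
Late-return penalty: 42 × €280 = €11,760
Damages plus late penalty: €3,500 + €11,760 = €15,260
Costs and fees: 10% of €15,260 = €1,526
Total recovery: €15,260 + €1,526 = €16,786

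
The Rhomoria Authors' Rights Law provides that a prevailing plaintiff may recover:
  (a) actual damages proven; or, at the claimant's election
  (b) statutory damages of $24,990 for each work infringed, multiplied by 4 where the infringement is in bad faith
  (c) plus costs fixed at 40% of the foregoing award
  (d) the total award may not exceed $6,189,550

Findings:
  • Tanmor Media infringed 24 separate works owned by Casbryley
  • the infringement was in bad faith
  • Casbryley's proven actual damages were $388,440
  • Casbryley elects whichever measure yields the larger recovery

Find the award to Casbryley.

$3,358,656

Statutory damages: 24 × $24,990 = $599,760
Multiplied by 4: 4 × $599,760 = $2,399,040
Greater of actual damages ($388,440) or enhanced statutory damages ($2,399,040): $2,399,040
Costs: 40% of $2,399,040 = $959,616
Award plus costs: $2,399,040 + $959,616 = $3,358,656
Cap at $6,189,550: $3,358,656 is within the cap, no reduction.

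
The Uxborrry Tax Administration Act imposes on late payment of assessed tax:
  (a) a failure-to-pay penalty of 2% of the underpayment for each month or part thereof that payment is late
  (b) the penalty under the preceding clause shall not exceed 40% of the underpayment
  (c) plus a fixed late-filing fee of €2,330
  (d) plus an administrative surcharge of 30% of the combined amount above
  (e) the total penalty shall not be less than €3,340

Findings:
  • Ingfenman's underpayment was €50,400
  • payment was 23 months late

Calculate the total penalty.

Accrued rate: 2% × 23 = 46%, capped at 40% → 40%
Failure-to-pay penalty: 40% of €50,400 = €20,160
Penalty before surcharge: €20,160 + €2,330 = €22,490
Administrative surcharge: 30% of €22,490 = €6,747
Total penalty: €22,490 + €6,747 = €29,237
Minimum €3,340: €29,237 meets the minimum, no increase.

Penalty: €29,237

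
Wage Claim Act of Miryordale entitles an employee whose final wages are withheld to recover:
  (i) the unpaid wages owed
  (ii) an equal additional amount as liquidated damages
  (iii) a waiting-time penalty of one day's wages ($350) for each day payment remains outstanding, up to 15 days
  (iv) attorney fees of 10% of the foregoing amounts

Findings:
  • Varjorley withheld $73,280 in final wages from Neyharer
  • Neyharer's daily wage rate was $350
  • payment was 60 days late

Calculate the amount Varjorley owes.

Total award: $166,991

Liquidated damages (equal amount): $73,280
Penalty days: min(60, 15) = 15
Waiting-time penalty: 15 × $350 = $5,250
Subtotal: $73,280 + $73,280 + $5,250 = $151,810
Attorney fees: 10% of $151,810 = $15,181
Total award: $151,810 + $15,181 = $166,991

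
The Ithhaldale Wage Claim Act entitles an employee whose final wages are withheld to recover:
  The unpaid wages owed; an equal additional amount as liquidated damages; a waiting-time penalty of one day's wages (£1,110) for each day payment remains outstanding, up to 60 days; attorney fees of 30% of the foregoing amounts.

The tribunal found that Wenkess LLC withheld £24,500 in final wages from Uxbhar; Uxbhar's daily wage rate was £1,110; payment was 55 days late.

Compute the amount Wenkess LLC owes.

£143,065

Liquidated damages (equal amount): £24,500
Penalty days: min(55, 60) = 55
Waiting-time penalty: 55 × £1,110 = £61,050
Subtotal: £24,500 + £24,500 + £61,050 = £110,050
Attorney fees: 30% of £110,050 = £33,015
Total award: £110,050 + £33,015 = £143,065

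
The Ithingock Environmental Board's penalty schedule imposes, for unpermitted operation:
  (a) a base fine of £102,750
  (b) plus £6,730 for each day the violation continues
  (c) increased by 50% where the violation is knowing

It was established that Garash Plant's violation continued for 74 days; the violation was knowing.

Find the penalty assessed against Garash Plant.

£901,155

Per-day component: 74 × £6,730 = £498,020
Base plus per-day: £102,750 + £498,020 = £600,770
Enhancement: 50% of £600,770 = £300,385
Enhanced fine: £600,770 + £300,385 = £901,155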